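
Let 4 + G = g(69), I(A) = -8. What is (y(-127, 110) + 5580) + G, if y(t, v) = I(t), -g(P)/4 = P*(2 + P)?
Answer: -14028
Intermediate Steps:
g(P) = -4*P*(2 + P)
y(t, v) = -8
G = -19600 (G = -4 - 4*69*(2 + 69) = -4 - 4*69*71 = -4 - 19596 = -19600)
(y(-127, 110) + 5580) + G = (-8 + 5580) - 19600 = 5572 - 19600 = -14028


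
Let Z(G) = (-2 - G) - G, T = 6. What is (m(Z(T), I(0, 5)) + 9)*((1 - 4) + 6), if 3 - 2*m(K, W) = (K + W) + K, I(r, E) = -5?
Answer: 81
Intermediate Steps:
Z(G) = -2 - 2*G
m(K, W) = 3/2 - K - W/2 (m(K, W) = 3/2 - ((K + W) + K)/2 = 3/2 - (W + 2*K)/2 = 3/2 + (-K - W/2) = 3/2 - K - W/2)
(m(Z(T), I(0, 5)) + 9)*((1 - 4) + 6) = ((3/2 - (-2 - 2*6) - 1/2*(-5)) + 9)*((1 - 4) + 6) = ((3/2 - (-2 - 12) + 5/2) + 9)*(-3 + 6) = ((3/2 - 1*(-14) + 5/2) + 9)*3 = ((3/2 + 14 + 5/2) + 9)*3 = (18 + 9)*3 = 27*3 = 81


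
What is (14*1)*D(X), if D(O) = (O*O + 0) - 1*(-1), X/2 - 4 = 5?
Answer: 4550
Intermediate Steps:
X = 18 (X = 8 + 2*5 = 8 + 10 = 18)
D(O) = 1 + O² (D(O) = (O² + 0) + 1 = O² + 1 = 1 + O²)
(14*1)*D(X) = (14*1)*(1 + 18²) = 14*(1 + 324) = 14*325 = 4550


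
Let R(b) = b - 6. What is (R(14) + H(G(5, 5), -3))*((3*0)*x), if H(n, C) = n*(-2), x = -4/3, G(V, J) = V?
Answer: 0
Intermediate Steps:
x = -4/3 (x = -4*⅓ = -4/3 ≈ -1.3333)
R(b) = -6 + b
H(n, C) = -2*n
(R(14) + H(G(5, 5), -3))*((3*0)*x) = ((-6 + 14) - 2*5)*((3*0)*(-4/3)) = (8 - 10)*(0*(-4/3)) = -2*0 = 0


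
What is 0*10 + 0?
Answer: 0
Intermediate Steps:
0*10 + 0 = 0 + 0 = 0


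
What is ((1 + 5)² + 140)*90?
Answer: 15840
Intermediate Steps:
((1 + 5)² + 140)*90 = (6² + 140)*90 = (36 + 140)*90 = 176*90 = 15840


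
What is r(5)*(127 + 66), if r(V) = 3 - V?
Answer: -386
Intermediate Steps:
r(5)*(127 + 66) = (3 - 1*5)*(127 + 66) = (3 - 5)*193 = -2*193 = -386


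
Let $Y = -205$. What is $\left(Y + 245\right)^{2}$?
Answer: $1600$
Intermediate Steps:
$\left(Y + 245\right)^{2} = \left(-205 + 245\right)^{2} = 40^{2} = 1600$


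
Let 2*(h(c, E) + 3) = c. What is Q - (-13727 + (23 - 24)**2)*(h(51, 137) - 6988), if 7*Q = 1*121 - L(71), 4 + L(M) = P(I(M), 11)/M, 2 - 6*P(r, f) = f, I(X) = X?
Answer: -95034784529/994 ≈ -9.5608e+7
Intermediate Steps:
h(c, E) = -3 + c/2
P(r, f) = 1/3 - f/6
L(M) = -4 - 3/(2*M) (L(M) = -4 + (1/3 - 1/6*11)/M = -4 + (1/3 - 11/6)/M = -4 - 3/(2*M))
Q = 17753/994 (Q = (1*121 - (-4 - 3/2/71))/7 = (121 - (-4 - 3/2*1/71))/7 = (121 - (-4 - 3/142))/7 = (121 - 1*(-571/142))/7 = (121 + 571/142)/7 = (1/7)*(17753/142) = 17753/994 ≈ 17.860)
Q - (-13727 + (23 - 24)**2)*(h(51, 137) - 6988) = 17753/994 - (-13727 + (23 - 24)**2)*((-3 + (1/2)*51) - 6988) = 17753/994 - (-13727 + (-1)**2)*((-3 + 51/2) - 6988) = 17753/994 - (-13727 + 1)*(45/2 - 6988) = 17753/994 - (-13726)*(-13931)/2 = 17753/994 - 1*95608453 = 17753/994 - 95608453 = -95034784529/994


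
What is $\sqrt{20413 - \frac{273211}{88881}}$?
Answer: $\frac{\sqrt{161234990635602}}{88881} \approx 142.86$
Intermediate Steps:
$\sqrt{20413 - \frac{273211}{88881}} = \sqrt{\frac{1814054642}{88881}} = \frac{\sqrt{161234990635602}}{88881}$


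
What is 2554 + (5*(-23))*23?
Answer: -91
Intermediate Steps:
2554 + (5*(-23))*23 = 2554 - 115*23 = 2554 - 2645 = -91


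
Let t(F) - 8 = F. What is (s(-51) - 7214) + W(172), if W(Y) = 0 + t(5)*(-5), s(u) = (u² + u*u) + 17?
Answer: -2060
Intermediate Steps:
t(F) = 8 + F
s(u) = 17 + 2*u² (s(u) = (u² + u²) + 17 = 2*u² + 17 = 17 + 2*u²)
W(Y) = -65 (W(Y) = 0 + (8 + 5)*(-5) = 0 + 13*(-5) = 0 - 65 = -65)
(s(-51) - 7214) + W(172) = ((17 + 2*(-51)²) - 7214) - 65 = ((17 + 2*2601) - 7214) - 65 = ((17 + 5202) - 7214) - 65 = (5219 - 7214) - 65 = -1995 - 65 = -2060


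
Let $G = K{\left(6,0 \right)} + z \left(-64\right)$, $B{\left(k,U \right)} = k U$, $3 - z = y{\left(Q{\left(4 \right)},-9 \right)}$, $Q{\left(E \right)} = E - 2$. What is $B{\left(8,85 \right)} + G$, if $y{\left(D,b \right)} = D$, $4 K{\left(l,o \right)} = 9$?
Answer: $\frac{2473}{4} \approx 618.25$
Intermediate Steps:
$Q{\left(E \right)} = -2 + E$
$K{\left(l,o \right)} = \frac{9}{4}$ ($K{\left(l,o \right)} = \frac{1}{4} \cdot 9 = \frac{9}{4}$)
$z = 1$ ($z = 3 - \left(-2 + 4\right) = 3 - 2 = 1$)
$B{\left(k,U \right)} = U k$
$G = - \frac{247}{4}$ ($G = \frac{9}{4} + 1 \left(-64\right) = \frac{9}{4} - 64 = - \frac{247}{4} \approx -61.75$)
$B{\left(8,85 \right)} + G = 85 \cdot 8 - \frac{247}{4} = 680 - \frac{247}{4} = \frac{2473}{4}$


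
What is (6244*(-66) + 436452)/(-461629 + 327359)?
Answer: -12174/67135 ≈ -0.18134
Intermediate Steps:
(6244*(-66) + 436452)/(-461629 + 327359) = (-412104 + 436452)/(-134270) = 24348*(-1/134270) = -12174/67135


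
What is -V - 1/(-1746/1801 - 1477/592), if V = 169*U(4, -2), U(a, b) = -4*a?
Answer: 9988855328/3693709 ≈ 2704.3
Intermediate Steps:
V = -2704 (V = 169*(-4*4) = 169*(-16) = -2704)
-V - 1/(-1746/1801 - 1477/592) = -1*(-2704) - 1/(-1746/1801 - 1477/592) = 2704 - 1/(-1746*1/1801 - 1477*1/592) = 2704 - 1/(-1746/1801 - 1477/592) = 2704 - 1/(-3693709/1066192) = 2704 - 1*(-1066192/3693709) = 2704 + 1066192/3693709 = 9988855328/3693709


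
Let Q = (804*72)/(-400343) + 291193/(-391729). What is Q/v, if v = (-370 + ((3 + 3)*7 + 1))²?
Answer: -139253487551/16769243402652663 ≈ -8.3041e-6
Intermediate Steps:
v = 106929 (v = (-370 + (6*7 + 1))² = (-370 + (42 + 1))² = (-370 + 43)² = (-327)² = 106929)
Q = -139253487551/156825963047 (Q = 57888*(-1/400343) + 291193*(-1/391729) = -57888/400343 - 291193/391729 = -139253487551/156825963047 ≈ -0.88795)
Q/v = -139253487551/156825963047/106929 = -139253487551/156825963047*1/106929 = -139253487551/16769243402652663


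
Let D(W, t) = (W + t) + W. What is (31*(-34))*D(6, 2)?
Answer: -14756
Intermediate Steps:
D(W, t) = t + 2*W
(31*(-34))*D(6, 2) = (31*(-34))*(2 + 2*6) = -1054*(2 + 12) = -1054*14 = -14756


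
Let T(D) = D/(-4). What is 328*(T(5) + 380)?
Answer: 124230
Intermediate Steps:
T(D) = -D/4 (T(D) = D*(-¼) = -D/4)
328*(T(5) + 380) = 328*(-¼*5 + 380) = 328*(-5/4 + 380) = 328*(1515/4) = 124230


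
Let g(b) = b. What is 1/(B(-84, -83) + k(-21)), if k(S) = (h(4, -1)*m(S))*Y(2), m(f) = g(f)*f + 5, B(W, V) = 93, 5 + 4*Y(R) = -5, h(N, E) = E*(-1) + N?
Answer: -1/5482 ≈ -0.00018242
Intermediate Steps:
h(N, E) = N - E (h(N, E) = -E + N = N - E)
Y(R) = -5/2 (Y(R) = -5/4 + (1/4)*(-5) = -5/4 - 5/4 = -5/2)
m(f) = 5 + f**2 (m(f) = f*f + 5 = f**2 + 5 = 5 + f**2)
k(S) = -125/2 - 25*S**2/2 (k(S) = ((4 - 1*(-1))*(5 + S**2))*(-5/2) = ((4 + 1)*(5 + S**2))*(-5/2) = (5*(5 + S**2))*(-5/2) = (25 + 5*S**2)*(-5/2) = -125/2 - 25*S**2/2)
1/(B(-84, -83) + k(-21)) = 1/(93 + (-125/2 - 25/2*(-21)**2)) = 1/(93 + (-125/2 - 25/2*441)) = 1/(93 + (-125/2 - 11025/2)) = 1/(93 - 5575) = 1/(-5482) = -1/5482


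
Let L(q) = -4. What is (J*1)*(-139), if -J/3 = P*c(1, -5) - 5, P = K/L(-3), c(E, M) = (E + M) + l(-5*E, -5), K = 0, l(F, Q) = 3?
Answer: -2085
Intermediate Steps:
c(E, M) = 3 + E + M (c(E, M) = (E + M) + 3 = 3 + E + M)
P = 0 (P = 0/(-4) = 0*(-1/4) = 0)
J = 15 (J = -3*(0*(3 + 1 - 5) - 5) = -3*(0*(-1) - 5) = -3*(0 - 5) = -3*(-5) = 15)
(J*1)*(-139) = (15*1)*(-139) = 15*(-139) = -2085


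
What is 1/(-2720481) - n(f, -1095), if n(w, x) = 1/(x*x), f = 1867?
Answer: -1306502/1087308243675 ≈ -1.2016e-6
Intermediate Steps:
n(w, x) = x**(-2) (n(w, x) = 1/(x**2) = x**(-2))
1/(-2720481) - n(f, -1095) = 1/(-2720481) - 1/(-1095)**2 = -1/2720481 - 1*1/1199025 = -1/2720481 - 1/1199025 = -1306502/1087308243675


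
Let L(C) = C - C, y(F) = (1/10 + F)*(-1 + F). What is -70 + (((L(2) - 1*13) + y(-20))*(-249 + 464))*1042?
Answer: 90709677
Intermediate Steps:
y(F) = (-1 + F)*(1/10 + F) (y(F) = (1/10 + F)*(-1 + F) = (-1 + F)*(1/10 + F))
L(C) = 0
-70 + (((L(2) - 1*13) + y(-20))*(-249 + 464))*1042 = -70 + (((0 - 1*13) + (-1/10 + (-20)**2 - 9/10*(-20)))*(-249 + 464))*1042 = -70 + (((0 - 13) + (-1/10 + 400 + 18))*215)*1042 = -70 + ((-13 + 4179/10)*215)*1042 = -70 + ((4049/10)*215)*1042 = -70 + (174107/2)*1042 = -70 + 90709747 = 90709677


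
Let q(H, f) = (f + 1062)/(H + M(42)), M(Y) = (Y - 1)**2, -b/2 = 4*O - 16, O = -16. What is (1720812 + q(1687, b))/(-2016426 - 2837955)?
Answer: -2897848019/8174777604 ≈ -0.35449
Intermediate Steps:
b = 160 (b = -2*(4*(-16) - 16) = -2*(-64 - 16) = -2*(-80) = 160)
M(Y) = (-1 + Y)**2
q(H, f) = (1062 + f)/(1681 + H) (q(H, f) = (f + 1062)/(H + (-1 + 42)**2) = (1062 + f)/(H + 41**2) = (1062 + f)/(H + 1681) = (1062 + f)/(1681 + H))
(1720812 + q(1687, b))/(-2016426 - 2837955) = (1720812 + (1062 + 160)/(1681 + 1687))/(-2016426 - 2837955) = (1720812 + 1222/3368)/(-4854381) = (1720812 + (1/3368)*1222)*(-1/4854381) = (1720812 + 611/1684)*(-1/4854381) = (2897848019/1684)*(-1/4854381) = -2897848019/8174777604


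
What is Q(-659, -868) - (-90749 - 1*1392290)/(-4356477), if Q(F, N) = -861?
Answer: -3752409736/4356477 ≈ -861.34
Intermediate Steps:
Q(-659, -868) - (-90749 - 1*1392290)/(-4356477) = -861 - (-90749 - 1*1392290)/(-4356477) = -861 - (-90749 - 1392290)*(-1)/4356477 = -861 - (-1483039)*(-1)/4356477 = -861 - 1*1483039/4356477 = -861 - 1483039/4356477 = -3752409736/4356477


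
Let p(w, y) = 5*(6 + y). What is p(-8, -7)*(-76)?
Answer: 380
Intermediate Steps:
p(w, y) = 30 + 5*y
p(-8, -7)*(-76) = (30 + 5*(-7))*(-76) = (30 - 35)*(-76) = -5*(-76) = 380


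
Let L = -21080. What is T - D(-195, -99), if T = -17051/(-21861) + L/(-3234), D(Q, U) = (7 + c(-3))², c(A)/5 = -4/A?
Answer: -100705802/561099 ≈ -179.48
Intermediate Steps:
c(A) = -20/A (c(A) = 5*(-4/A) = -20/A)
D(Q, U) = 1681/9 (D(Q, U) = (7 - 20/(-3))² = (7 - 20*(-⅓))² = (7 + 20/3)² = (41/3)² = 1681/9)
T = 12285067/1683297 (T = -17051/(-21861) - 21080/(-3234) = -17051*(-1/21861) - 21080*(-1/3234) = 17051/21861 + 10540/1617 = 12285067/1683297 ≈ 7.2982)
T - D(-195, -99) = 12285067/1683297 - 1*1681/9 = 12285067/1683297 - 1681/9 = -100705802/561099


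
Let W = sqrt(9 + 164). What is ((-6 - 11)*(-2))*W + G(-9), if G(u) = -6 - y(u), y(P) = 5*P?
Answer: 39 + 34*sqrt(173) ≈ 486.20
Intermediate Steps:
G(u) = -6 - 5*u
W = sqrt(173) ≈ 13.153
((-6 - 11)*(-2))*W + G(-9) = ((-6 - 11)*(-2))*sqrt(173) + (-6 - 5*(-9)) = (-17*(-2))*sqrt(173) + (-6 + 45) = 34*sqrt(173) + 39 = 39 + 34*sqrt(173)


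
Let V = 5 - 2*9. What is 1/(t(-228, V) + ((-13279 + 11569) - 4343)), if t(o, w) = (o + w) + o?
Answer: -1/6522 ≈ -0.00015333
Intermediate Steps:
V = -13 (V = 5 - 18 = -13)
t(o, w) = w + 2*o
1/(t(-228, V) + ((-13279 + 11569) - 4343)) = 1/((-13 + 2*(-228)) + ((-13279 + 11569) - 4343)) = 1/((-13 - 456) + (-1710 - 4343)) = 1/(-469 - 6053) = 1/(-6522) = -1/6522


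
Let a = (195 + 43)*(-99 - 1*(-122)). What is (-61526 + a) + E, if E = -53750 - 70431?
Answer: -180233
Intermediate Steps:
E = -124181
a = 5474 (a = 238*(-99 + 122) = 238*23 = 5474)
(-61526 + a) + E = (-61526 + 5474) - 124181 = -56052 - 124181 = -180233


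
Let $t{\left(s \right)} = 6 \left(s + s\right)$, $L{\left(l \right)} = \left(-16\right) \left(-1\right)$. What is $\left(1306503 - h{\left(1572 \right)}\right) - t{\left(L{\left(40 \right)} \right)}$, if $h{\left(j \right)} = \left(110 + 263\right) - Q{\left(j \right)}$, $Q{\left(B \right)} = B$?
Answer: $1307510$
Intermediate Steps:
$h{\left(j \right)} = 373 - j$ ($h{\left(j \right)} = \left(110 + 263\right) - j = 373 - j$)
$L{\left(l \right)} = 16$
$t{\left(s \right)} = 12 s$ ($t{\left(s \right)} = 6 \cdot 2 s = 12 s$)
$\left(1306503 - h{\left(1572 \right)}\right) - t{\left(L{\left(40 \right)} \right)} = \left(1306503 - \left(373 - 1572\right)\right) - 12 \cdot 16 = \left(1306503 - \left(373 - 1572\right)\right) - 192 = \left(1306503 - -1199\right) - 192 = \left(1306503 + 1199\right) - 192 = 1307702 - 192 = 1307510$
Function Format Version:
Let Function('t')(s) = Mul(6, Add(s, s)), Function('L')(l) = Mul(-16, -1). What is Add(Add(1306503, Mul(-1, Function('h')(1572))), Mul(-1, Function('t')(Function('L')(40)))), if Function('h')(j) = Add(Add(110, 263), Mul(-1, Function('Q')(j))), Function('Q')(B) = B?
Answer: 1307510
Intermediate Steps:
Function('h')(j) = Add(373, Mul(-1, j)) (Function('h')(j) = Add(Add(110, 263), Mul(-1, j)) = Add(373, Mul(-1, j)))
Function('L')(l) = 16
Function('t')(s) = Mul(12, s) (Function('t')(s) = Mul(6, Mul(2, s)) = Mul(12, s))
Add(Add(1306503, Mul(-1, Function('h')(1572))), Mul(-1, Function('t')(Function('L')(40)))) = Add(Add(1306503, Mul(-1, Add(373, Mul(-1, 1572)))), Mul(-1, Mul(12, 16))) = Add(Add(1306503, Mul(-1, Add(373, -1572))), Mul(-1, 192)) = Add(Add(1306503, Mul(-1, -1199)), -192) = Add(Add(1306503, 1199), -192) = Add(1307702, -192) = 1307510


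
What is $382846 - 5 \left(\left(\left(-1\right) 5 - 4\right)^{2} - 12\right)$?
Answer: $382501$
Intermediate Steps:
$382846 - 5 \left(\left(\left(-1\right) 5 - 4\right)^{2} - 12\right) = 382846 - 5 \left(\left(-5 - 4\right)^{2} - 12\right) = 382846 - 5 \left(\left(-9\right)^{2} - 12\right) = 382846 - 5 \left(81 - 12\right) = 382846 - 345 = 382501$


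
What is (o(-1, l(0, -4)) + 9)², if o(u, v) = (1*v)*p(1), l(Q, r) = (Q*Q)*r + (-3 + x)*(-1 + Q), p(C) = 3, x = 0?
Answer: 324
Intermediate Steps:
l(Q, r) = 3 - 3*Q + r*Q² (l(Q, r) = (Q*Q)*r + (-3 + 0)*(-1 + Q) = Q²*r - 3*(-1 + Q) = r*Q² + (3 - 3*Q) = 3 - 3*Q + r*Q²)
o(u, v) = 3*v (o(u, v) = (1*v)*3 = v*3 = 3*v)
(o(-1, l(0, -4)) + 9)² = (3*(3 - 3*0 - 4*0²) + 9)² = (3*(3 + 0 - 4*0) + 9)² = (3*(3 + 0 + 0) + 9)² = (3*3 + 9)² = (9 + 9)² = 18² = 324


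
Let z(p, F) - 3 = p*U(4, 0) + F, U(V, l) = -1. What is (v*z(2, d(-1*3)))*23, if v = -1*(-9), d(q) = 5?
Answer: 1242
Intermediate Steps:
z(p, F) = 3 + F - p (z(p, F) = 3 + (p*(-1) + F) = 3 + (-p + F) = 3 + (F - p) = 3 + F - p)
v = 9
(v*z(2, d(-1*3)))*23 = (9*(3 + 5 - 1*2))*23 = (9*(3 + 5 - 2))*23 = (9*6)*23 = 54*23 = 1242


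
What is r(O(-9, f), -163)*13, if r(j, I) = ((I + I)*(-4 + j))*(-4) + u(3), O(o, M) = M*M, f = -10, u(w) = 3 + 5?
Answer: 1627496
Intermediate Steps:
u(w) = 8
O(o, M) = M²
r(j, I) = 8 - 8*I*(-4 + j) (r(j, I) = ((I + I)*(-4 + j))*(-4) + 8 = ((2*I)*(-4 + j))*(-4) + 8 = (2*I*(-4 + j))*(-4) + 8 = -8*I*(-4 + j) + 8 = 8 - 8*I*(-4 + j))
r(O(-9, f), -163)*13 = (8 + 32*(-163) - 8*(-163)*(-10)²)*13 = (8 - 5216 - 8*(-163)*100)*13 = (8 - 5216 + 130400)*13 = 125192*13 = 1627496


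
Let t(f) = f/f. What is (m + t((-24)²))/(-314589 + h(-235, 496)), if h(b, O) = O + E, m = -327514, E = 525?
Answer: 327513/313568 ≈ 1.0445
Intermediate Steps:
h(b, O) = 525 + O (h(b, O) = O + 525 = 525 + O)
t(f) = 1
(m + t((-24)²))/(-314589 + h(-235, 496)) = (-327514 + 1)/(-314589 + (525 + 496)) = -327513/(-314589 + 1021) = -327513/(-313568) = -327513*(-1/313568) = 327513/313568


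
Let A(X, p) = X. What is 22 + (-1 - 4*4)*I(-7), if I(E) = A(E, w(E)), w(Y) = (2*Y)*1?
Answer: 141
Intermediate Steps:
w(Y) = 2*Y
I(E) = E
22 + (-1 - 4*4)*I(-7) = 22 + (-1 - 4*4)*(-7) = 22 + (-1 - 16)*(-7) = 22 - 17*(-7) = 22 + 119 = 141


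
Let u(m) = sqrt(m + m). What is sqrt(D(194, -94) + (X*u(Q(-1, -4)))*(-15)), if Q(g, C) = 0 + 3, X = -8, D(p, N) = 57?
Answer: sqrt(57 + 120*sqrt(6)) ≈ 18.733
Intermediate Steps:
Q(g, C) = 3
u(m) = sqrt(2)*sqrt(m) (u(m) = sqrt(2*m) = sqrt(2)*sqrt(m))
sqrt(D(194, -94) + (X*u(Q(-1, -4)))*(-15)) = sqrt(57 - 8*sqrt(2)*sqrt(3)*(-15)) = sqrt(57 - 8*sqrt(6)*(-15)) = sqrt(57 + 120*sqrt(6))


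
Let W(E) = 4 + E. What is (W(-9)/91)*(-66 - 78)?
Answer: 720/91 ≈ 7.9121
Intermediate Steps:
(W(-9)/91)*(-66 - 78) = ((4 - 9)/91)*(-66 - 78) = -5*1/91*(-144) = -5/91*(-144) = 720/91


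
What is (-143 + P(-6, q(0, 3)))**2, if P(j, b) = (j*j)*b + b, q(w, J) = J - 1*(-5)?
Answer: 23409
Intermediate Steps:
q(w, J) = 5 + J (q(w, J) = J + 5 = 5 + J)
P(j, b) = b + b*j**2 (P(j, b) = j**2*b + b = b*j**2 + b = b + b*j**2)
(-143 + P(-6, q(0, 3)))**2 = (-143 + (5 + 3)*(1 + (-6)**2))**2 = (-143 + 8*(1 + 36))**2 = (-143 + 8*37)**2 = (-143 + 296)**2 = 153**2 = 23409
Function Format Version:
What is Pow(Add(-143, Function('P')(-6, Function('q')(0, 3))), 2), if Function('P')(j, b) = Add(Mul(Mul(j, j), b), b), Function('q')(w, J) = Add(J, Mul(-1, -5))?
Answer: 23409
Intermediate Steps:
Function('q')(w, J) = Add(5, J) (Function('q')(w, J) = Add(J, 5) = Add(5, J))
Function('P')(j, b) = Add(b, Mul(b, Pow(j, 2))) (Function('P')(j, b) = Add(Mul(Pow(j, 2), b), b) = Add(Mul(b, Pow(j, 2)), b) = Add(b, Mul(b, Pow(j, 2))))
Pow(Add(-143, Function('P')(-6, Function('q')(0, 3))), 2) = Pow(Add(-143, Mul(Add(5, 3), Add(1, Pow(-6, 2)))), 2) = Pow(Add(-143, Mul(8, Add(1, 36))), 2) = Pow(Add(-143, Mul(8, 37)), 2) = Pow(Add(-143, 296), 2) = Pow(153, 2) = 23409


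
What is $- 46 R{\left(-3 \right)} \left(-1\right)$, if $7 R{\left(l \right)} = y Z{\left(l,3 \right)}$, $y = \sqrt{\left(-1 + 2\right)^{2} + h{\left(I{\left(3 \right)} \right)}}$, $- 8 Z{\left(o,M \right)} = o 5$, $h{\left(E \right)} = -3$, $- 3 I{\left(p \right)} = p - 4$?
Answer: $\frac{345 i \sqrt{2}}{28} \approx 17.425 i$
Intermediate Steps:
$I{\left(p \right)} = \frac{4}{3} - \frac{p}{3}$ ($I{\left(p \right)} = - \frac{p - 4}{3} = - \frac{-4 + p}{3} = \frac{4}{3} - \frac{p}{3}$)
$Z{\left(o,M \right)} = - \frac{5 o}{8}$ ($Z{\left(o,M \right)} = - \frac{o 5}{8} = - \frac{5 o}{8}$)
$y = i \sqrt{2}$ ($y = \sqrt{\left(-1 + 2\right)^{2} - 3} = \sqrt{1^{2} - 3} = \sqrt{1 - 3} = \sqrt{-2} = i \sqrt{2} \approx 1.4142 i$)
$R{\left(l \right)} = - \frac{5 i l \sqrt{2}}{56}$ ($R{\left(l \right)} = \frac{i \sqrt{2} \left(- \frac{5 l}{8}\right)}{7} = \frac{\left(- \frac{5}{8}\right) i l \sqrt{2}}{7} = - \frac{5 i l \sqrt{2}}{56}$)
$- 46 R{\left(-3 \right)} \left(-1\right) = - 46 \left(\left(- \frac{5}{56}\right) i \left(-3\right) \sqrt{2}\right) \left(-1\right) = - 46 \frac{15 i \sqrt{2}}{56} \left(-1\right) = - \frac{345 i \sqrt{2}}{28} \left(-1\right) = \frac{345 i \sqrt{2}}{28}$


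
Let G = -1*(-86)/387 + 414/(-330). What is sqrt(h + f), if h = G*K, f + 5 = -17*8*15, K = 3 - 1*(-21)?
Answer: I*sqrt(56349645)/165 ≈ 45.495*I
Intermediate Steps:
K = 24 (K = 3 + 21 = 24)
G = -511/495 (G = 86*(1/387) + 414*(-1/330) = 2/9 - 69/55 = -511/495 ≈ -1.0323)
f = -2045 (f = -5 - 17*8*15 = -5 - 136*15 = -5 - 2040 = -2045)
h = -4088/165 (h = -511/495*24 = -4088/165 ≈ -24.776)
sqrt(h + f) = sqrt(-4088/165 - 2045) = sqrt(-341513/165) = I*sqrt(56349645)/165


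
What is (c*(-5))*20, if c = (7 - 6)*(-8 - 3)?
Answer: 1100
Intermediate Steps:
c = -11 (c = 1*(-11) = -11)
(c*(-5))*20 = -11*(-5)*20 = 55*20 = 1100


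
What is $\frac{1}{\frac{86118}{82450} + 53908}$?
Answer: $\frac{41225}{2222400359} \approx 1.855 \cdot 10^{-5}$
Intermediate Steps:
$\frac{1}{\frac{86118}{82450} + 53908} = \frac{1}{86118 \cdot \frac{1}{82450} + 53908} = \frac{1}{\frac{43059}{41225} + 53908} = \frac{1}{\frac{2222400359}{41225}} = \frac{41225}{2222400359}$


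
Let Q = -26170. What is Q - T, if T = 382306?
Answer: -408476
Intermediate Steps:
Q - T = -26170 - 1*382306 = -26170 - 382306 = -408476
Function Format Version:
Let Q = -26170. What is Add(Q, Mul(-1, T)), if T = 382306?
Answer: -408476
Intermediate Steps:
Add(Q, Mul(-1, T)) = Add(-26170, Mul(-1, 382306)) = Add(-26170, -382306) = -408476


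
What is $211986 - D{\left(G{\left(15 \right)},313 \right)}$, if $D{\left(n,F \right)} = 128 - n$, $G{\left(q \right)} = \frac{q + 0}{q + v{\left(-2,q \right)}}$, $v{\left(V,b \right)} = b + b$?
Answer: $\frac{635575}{3} \approx 2.1186 \cdot 10^{5}$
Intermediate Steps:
$v{\left(V,b \right)} = 2 b$
$G{\left(q \right)} = \frac{1}{3}$ ($G{\left(q \right)} = \frac{q + 0}{q + 2 q} = \frac{q}{3 q} = q \frac{1}{3 q} = \frac{1}{3}$)
$211986 - D{\left(G{\left(15 \right)},313 \right)} = 211986 - \left(128 - \frac{1}{3}\right) = 211986 - \frac{383}{3} = \frac{635575}{3}$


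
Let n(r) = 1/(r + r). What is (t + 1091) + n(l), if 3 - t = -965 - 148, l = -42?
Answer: 185387/84 ≈ 2207.0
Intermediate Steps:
t = 1116 (t = 3 - (-965 - 148) = 3 - 1*(-1113) = 3 + 1113 = 1116)
n(r) = 1/(2*r)
(t + 1091) + n(l) = (1116 + 1091) + (½)/(-42) = 2207 + (½)*(-1/42) = 2207 - 1/84 = 185387/84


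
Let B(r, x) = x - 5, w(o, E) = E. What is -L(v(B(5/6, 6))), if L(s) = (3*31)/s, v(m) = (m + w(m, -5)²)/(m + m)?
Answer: -93/13 ≈ -7.1538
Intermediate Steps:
B(r, x) = -5 + x
v(m) = (25 + m)/(2*m) (v(m) = (m + (-5)²)/(m + m) = (m + 25)/((2*m)) = (25 + m)*(1/(2*m)) = (25 + m)/(2*m))
L(s) = 93/s
-L(v(B(5/6, 6))) = -93/((25 + (-5 + 6))/(2*(-5 + 6))) = -93/((½)*(25 + 1)/1) = -93/((½)*1*26) = -93/13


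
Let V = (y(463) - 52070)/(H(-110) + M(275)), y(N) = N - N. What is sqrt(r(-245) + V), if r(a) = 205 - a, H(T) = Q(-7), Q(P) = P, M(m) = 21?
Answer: I*sqrt(160195)/7 ≈ 57.178*I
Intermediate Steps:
H(T) = -7
y(N) = 0
V = -26035/7 (V = (0 - 52070)/(-7 + 21) = -52070/14 = -52070*1/14 = -26035/7 ≈ -3719.3)
sqrt(r(-245) + V) = sqrt((205 - 1*(-245)) - 26035/7) = sqrt((205 + 245) - 26035/7) = sqrt(450 - 26035/7) = sqrt(-22885/7) = I*sqrt(160195)/7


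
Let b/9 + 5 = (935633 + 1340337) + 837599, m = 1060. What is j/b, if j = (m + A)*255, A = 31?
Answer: 92735/9340692 ≈ 0.0099281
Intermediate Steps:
j = 278205 (j = (1060 + 31)*255 = 1091*255 = 278205)
b = 28022076 (b = -45 + 9*((935633 + 1340337) + 837599) = -45 + 9*(2275970 + 837599) = -45 + 9*3113569 = -45 + 28022121 = 28022076)
j/b = 278205/28022076 = 278205*(1/28022076) = 92735/9340692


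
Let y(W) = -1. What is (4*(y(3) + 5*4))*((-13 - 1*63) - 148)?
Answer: -17024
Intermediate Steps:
(4*(y(3) + 5*4))*((-13 - 1*63) - 148) = (4*(-1 + 5*4))*((-13 - 1*63) - 148) = (4*(-1 + 20))*((-13 - 63) - 148) = (4*19)*(-76 - 148) = 76*(-224) = -17024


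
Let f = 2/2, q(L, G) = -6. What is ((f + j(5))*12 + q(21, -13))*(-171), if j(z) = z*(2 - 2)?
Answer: -1026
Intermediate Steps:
j(z) = 0 (j(z) = z*0 = 0)
f = 1 (f = 2*(½) = 1)
((f + j(5))*12 + q(21, -13))*(-171) = ((1 + 0)*12 - 6)*(-171) = (1*12 - 6)*(-171) = (12 - 6)*(-171) = 6*(-171) = -1026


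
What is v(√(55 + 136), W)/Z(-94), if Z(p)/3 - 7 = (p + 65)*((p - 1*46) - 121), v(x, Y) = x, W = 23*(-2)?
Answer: √191/22728 ≈ 0.00060807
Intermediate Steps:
W = -46
Z(p) = 21 + 3*(-167 + p)*(65 + p) (Z(p) = 21 + 3*((p + 65)*((p - 1*46) - 121)) = 21 + 3*((65 + p)*((p - 46) - 121)) = 21 + 3*((65 + p)*((-46 + p) - 121)) = 21 + 3*((65 + p)*(-167 + p)) = 21 + 3*((-167 + p)*(65 + p)) = 21 + 3*(-167 + p)*(65 + p))
v(√(55 + 136), W)/Z(-94) = √(55 + 136)/(-32544 - 306*(-94) + 3*(-94)²) = √191/(-32544 + 28764 + 3*8836) = √191/(-32544 + 28764 + 26508) = √191/22728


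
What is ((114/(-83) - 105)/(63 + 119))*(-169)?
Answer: 114777/1162 ≈ 98.775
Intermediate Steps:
((114/(-83) - 105)/(63 + 119))*(-169) = ((114*(-1/83) - 105)/182)*(-169) = ((-114/83 - 105)*(1/182))*(-169) = -8829/83*1/182*(-169) = -8829/15106*(-169) = 114777/1162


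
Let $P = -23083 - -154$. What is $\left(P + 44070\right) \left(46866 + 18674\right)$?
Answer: $1385581140$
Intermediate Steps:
$P = -22929$ ($P = -23083 + 154 = -22929$)
$\left(P + 44070\right) \left(46866 + 18674\right) = \left(-22929 + 44070\right) \left(46866 + 18674\right) = 21141 \cdot 65540 = 1385581140$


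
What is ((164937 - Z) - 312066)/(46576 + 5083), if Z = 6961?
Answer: -154090/51659 ≈ -2.9828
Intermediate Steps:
((164937 - Z) - 312066)/(46576 + 5083) = ((164937 - 1*6961) - 312066)/(46576 + 5083) = ((164937 - 6961) - 312066)/51659 = (157976 - 312066)*(1/51659) = -154090*1/51659 = -154090/51659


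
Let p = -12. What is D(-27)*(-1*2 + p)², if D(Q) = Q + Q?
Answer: -10584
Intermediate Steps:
D(Q) = 2*Q
D(-27)*(-1*2 + p)² = (2*(-27))*(-1*2 - 12)² = -54*(-2 - 12)² = -54*(-14)² = -54*196 = -10584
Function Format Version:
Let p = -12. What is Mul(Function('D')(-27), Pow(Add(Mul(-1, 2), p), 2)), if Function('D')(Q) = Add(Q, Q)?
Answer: -10584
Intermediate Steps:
Function('D')(Q) = Mul(2, Q)
Mul(Function('D')(-27), Pow(Add(Mul(-1, 2), p), 2)) = Mul(Mul(2, -27), Pow(Add(Mul(-1, 2), -12), 2)) = Mul(-54, Pow(Add(-2, -12), 2)) = Mul(-54, Pow(-14, 2)) = Mul(-54, 196) = -10584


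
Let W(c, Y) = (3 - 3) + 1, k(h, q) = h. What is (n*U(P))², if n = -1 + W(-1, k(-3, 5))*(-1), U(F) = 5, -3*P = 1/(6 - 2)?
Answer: 100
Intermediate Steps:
P = -1/12 (P = -1/(3*(6 - 2)) = -⅓/4 = -⅓*¼ = -1/12 ≈ -0.083333)
W(c, Y) = 1 (W(c, Y) = 0 + 1 = 1)
n = -2 (n = -1 + 1*(-1) = -1 - 1 = -2)
(n*U(P))² = (-2*5)² = (-10)² = 100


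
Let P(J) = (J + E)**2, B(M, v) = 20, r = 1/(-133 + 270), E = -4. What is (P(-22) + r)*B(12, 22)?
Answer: 1852260/137 ≈ 13520.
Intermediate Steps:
r = 1/137 ≈ 0.0072993
P(J) = (-4 + J)**2 (P(J) = (J - 4)**2 = (-4 + J)**2)
(P(-22) + r)*B(12, 22) = ((-4 - 22)**2 + 1/137)*20 = ((-26)**2 + 1/137)*20 = (676 + 1/137)*20 = (92613/137)*20 = 1852260/137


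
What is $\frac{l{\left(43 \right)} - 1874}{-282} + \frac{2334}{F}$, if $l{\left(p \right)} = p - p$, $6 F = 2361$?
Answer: $\frac{1395607}{110967} \approx 12.577$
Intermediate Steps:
$F = \frac{787}{2}$ ($F = \frac{1}{6} \cdot 2361 = \frac{787}{2} \approx 393.5$)
$l{\left(p \right)} = 0$
$\frac{l{\left(43 \right)} - 1874}{-282} + \frac{2334}{F} = \frac{0 - 1874}{-282} + \frac{2334}{\frac{787}{2}} = \left(-1874\right) \left(- \frac{1}{282}\right) + 2334 \cdot \frac{2}{787} = \frac{937}{141} + \frac{4668}{787} = \frac{1395607}{110967}$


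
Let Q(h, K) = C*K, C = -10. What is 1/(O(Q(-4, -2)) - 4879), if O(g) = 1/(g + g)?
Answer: -40/195159 ≈ -0.00020496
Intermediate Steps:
Q(h, K) = -10*K
O(g) = 1/(2*g)
1/(O(Q(-4, -2)) - 4879) = 1/(1/(2*((-10*(-2)))) - 4879) = 1/((½)/20 - 4879) = 1/((½)*(1/20) - 4879) = 1/(1/40 - 4879) = 1/(-195159/40) = -40/195159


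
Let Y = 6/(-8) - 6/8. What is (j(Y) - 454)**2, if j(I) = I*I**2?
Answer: 13388281/64 ≈ 2.0919e+5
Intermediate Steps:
Y = -3/2 (Y = 6*(-1/8) - 6*1/8 = -3/4 - 3/4 = -3/2 ≈ -1.5000)
j(I) = I**3
(j(Y) - 454)**2 = ((-3/2)**3 - 454)**2 = (-27/8 - 454)**2 = (-3659/8)**2 = 13388281/64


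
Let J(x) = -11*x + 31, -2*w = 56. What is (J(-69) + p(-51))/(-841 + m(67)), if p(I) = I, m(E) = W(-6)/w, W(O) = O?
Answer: -10346/11771 ≈ -0.87894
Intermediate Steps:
w = -28 (w = -1/2*56 = -28)
m(E) = 3/14 (m(E) = -6/(-28) = -6*(-1/28) = 3/14)
J(x) = 31 - 11*x
(J(-69) + p(-51))/(-841 + m(67)) = ((31 - 11*(-69)) - 51)/(-841 + 3/14) = ((31 + 759) - 51)/(-11771/14) = (790 - 51)*(-14/11771) = 739*(-14/11771) = -10346/11771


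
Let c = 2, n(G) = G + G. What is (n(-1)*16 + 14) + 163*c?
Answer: 308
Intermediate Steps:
n(G) = 2*G
(n(-1)*16 + 14) + 163*c = ((2*(-1))*16 + 14) + 163*2 = (-2*16 + 14) + 326 = (-32 + 14) + 326 = -18 + 326 = 308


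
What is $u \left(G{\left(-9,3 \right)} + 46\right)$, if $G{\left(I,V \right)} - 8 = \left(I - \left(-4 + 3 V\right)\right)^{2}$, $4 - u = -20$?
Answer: $6000$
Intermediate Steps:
$u = 24$ ($u = 4 - -20 = 4 + 20 = 24$)
$G{\left(I,V \right)} = 8 + \left(4 + I - 3 V\right)^{2}$ ($G{\left(I,V \right)} = 8 + \left(I - \left(-4 + 3 V\right)\right)^{2} = 8 + \left(4 + I - 3 V\right)^{2}$)
$u \left(G{\left(-9,3 \right)} + 46\right) = 24 \left(\left(8 + \left(4 - 9 - 9\right)^{2}\right) + 46\right) = 24 \left(\left(8 + \left(-14\right)^{2}\right) + 46\right) = 24 \left(\left(8 + 196\right) + 46\right) = 24 \left(204 + 46\right) = 24 \cdot 250 = 6000$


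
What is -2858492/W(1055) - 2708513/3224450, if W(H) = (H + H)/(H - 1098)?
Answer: 39632805980177/680358950 ≈ 58253.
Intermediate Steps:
W(H) = 2*H/(-1098 + H) (W(H) = (2*H)/(-1098 + H) = 2*H/(-1098 + H))
-2858492/W(1055) - 2708513/3224450 = -2858492/(2*1055/(-1098 + 1055)) - 2708513/3224450 = -2858492/(2*1055/(-43)) - 2708513*1/3224450 = -2858492/(2*1055*(-1/43)) - 2708513/3224450 = -2858492/(-2110/43) - 2708513/3224450 = -2858492*(-43/2110) - 2708513/3224450 = 61457578/1055 - 2708513/3224450 = 39632805980177/680358950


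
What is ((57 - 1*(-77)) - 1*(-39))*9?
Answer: 1557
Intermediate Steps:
((57 - 1*(-77)) - 1*(-39))*9 = ((57 + 77) + 39)*9 = (134 + 39)*9 = 173*9 = 1557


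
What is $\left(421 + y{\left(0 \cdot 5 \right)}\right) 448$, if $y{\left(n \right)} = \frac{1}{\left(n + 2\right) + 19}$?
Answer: $\frac{565888}{3} \approx 1.8863 \cdot 10^{5}$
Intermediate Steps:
$y{\left(n \right)} = \frac{1}{21 + n}$ ($y{\left(n \right)} = \frac{1}{\left(2 + n\right) + 19} = \frac{1}{21 + n}$)
$\left(421 + y{\left(0 \cdot 5 \right)}\right) 448 = \left(421 + \frac{1}{21 + 0 \cdot 5}\right) 448 = \left(421 + \frac{1}{21 + 0}\right) 448 = \left(421 + \frac{1}{21}\right) 448 = \frac{8842}{21} \cdot 448 = \frac{565888}{3}$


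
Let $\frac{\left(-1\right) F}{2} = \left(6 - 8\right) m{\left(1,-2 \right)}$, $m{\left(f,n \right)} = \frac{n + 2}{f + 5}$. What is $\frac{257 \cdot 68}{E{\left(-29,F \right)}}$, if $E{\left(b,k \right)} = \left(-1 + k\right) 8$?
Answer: $- \frac{4369}{2} \approx -2184.5$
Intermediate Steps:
$m{\left(f,n \right)} = \frac{2 + n}{5 + f}$
$F = 0$ ($F = - 2 \left(6 - 8\right) \frac{2 - 2}{5 + 1} = - 2 \left(- 2 \cdot \frac{1}{6} \cdot 0\right) = - 2 \left(\left(-2\right) 0\right) = \left(-2\right) 0 = 0$)
$E{\left(b,k \right)} = -8 + 8 k$
$\frac{257 \cdot 68}{E{\left(-29,F \right)}} = \frac{257 \cdot 68}{-8 + 8 \cdot 0} = \frac{17476}{-8 + 0} = \frac{17476}{-8} = 17476 \left(- \frac{1}{8}\right) = - \frac{4369}{2}$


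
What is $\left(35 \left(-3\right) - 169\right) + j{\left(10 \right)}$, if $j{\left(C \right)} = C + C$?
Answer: $-254$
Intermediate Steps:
$j{\left(C \right)} = 2 C$
$\left(35 \left(-3\right) - 169\right) + j{\left(10 \right)} = \left(35 \left(-3\right) - 169\right) + 2 \cdot 10 = \left(-105 - 169\right) + 20 = -274 + 20 = -254$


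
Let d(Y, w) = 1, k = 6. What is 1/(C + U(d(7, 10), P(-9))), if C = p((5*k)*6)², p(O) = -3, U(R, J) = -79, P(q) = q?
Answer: -1/70 ≈ -0.014286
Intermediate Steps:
C = 9 (C = (-3)² = 9)
1/(C + U(d(7, 10), P(-9))) = 1/(9 - 79) = 1/(-70) = -1/70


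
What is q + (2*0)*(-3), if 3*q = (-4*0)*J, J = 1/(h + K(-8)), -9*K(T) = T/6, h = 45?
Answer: 0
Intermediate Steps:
K(T) = -T/54 (K(T) = -T/(9*6) = -T/54)
J = 27/1219 (J = 1/(45 - 1/54*(-8)) = 1/(45 + 4/27) = 1/(1219/27) = 27/1219 ≈ 0.022149)
q = 0 (q = (-4*0*(27/1219))/3 = (0*(27/1219))/3 = (1/3)*0 = 0)
q + (2*0)*(-3) = 0 + (2*0)*(-3) = 0 + 0*(-3) = 0 + 0 = 0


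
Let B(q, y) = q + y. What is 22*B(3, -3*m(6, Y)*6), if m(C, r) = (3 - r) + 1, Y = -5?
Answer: -3498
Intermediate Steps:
m(C, r) = 4 - r
22*B(3, -3*m(6, Y)*6) = 22*(3 - 3*(4 - 1*(-5))*6) = 22*(3 - 3*(4 + 5)*6) = 22*(3 - 3*9*6) = 22*(3 - 27*6) = 22*(3 - 162) = 22*(-159) = -3498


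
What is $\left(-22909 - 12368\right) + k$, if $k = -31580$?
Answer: $-66857$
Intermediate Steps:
$\left(-22909 - 12368\right) + k = \left(-22909 - 12368\right) - 31580 = -35277 - 31580 = -66857$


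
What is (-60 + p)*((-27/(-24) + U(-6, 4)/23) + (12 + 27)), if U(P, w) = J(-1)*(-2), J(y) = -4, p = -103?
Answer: -1213861/184 ≈ -6597.1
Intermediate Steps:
U(P, w) = 8 (U(P, w) = -4*(-2) = 8)
(-60 + p)*((-27/(-24) + U(-6, 4)/23) + (12 + 27)) = (-60 - 103)*((-27/(-24) + 8/23) + (12 + 27)) = -163*((-27*(-1/24) + 8*(1/23)) + 39) = -163*((9/8 + 8/23) + 39) = -163*(271/184 + 39) = -163*7447/184 = -1213861/184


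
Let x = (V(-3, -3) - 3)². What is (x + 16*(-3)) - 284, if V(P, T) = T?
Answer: -296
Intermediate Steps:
x = 36 (x = (-3 - 3)² = (-6)² = 36)
(x + 16*(-3)) - 284 = (36 + 16*(-3)) - 284 = (36 - 48) - 284 = -12 - 284 = -296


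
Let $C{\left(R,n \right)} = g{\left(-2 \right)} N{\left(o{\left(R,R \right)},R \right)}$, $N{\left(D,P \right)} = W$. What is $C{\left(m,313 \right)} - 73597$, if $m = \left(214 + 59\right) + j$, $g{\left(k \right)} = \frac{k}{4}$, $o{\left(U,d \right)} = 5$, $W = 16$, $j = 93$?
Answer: $-73605$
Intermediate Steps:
$N{\left(D,P \right)} = 16$
$g{\left(k \right)} = \frac{k}{4}$ ($g{\left(k \right)} = k \frac{1}{4} = \frac{k}{4}$)
$m = 366$ ($m = \left(214 + 59\right) + 93 = 273 + 93 = 366$)
$C{\left(R,n \right)} = -8$ ($C{\left(R,n \right)} = \frac{1}{4} \left(-2\right) 16 = \left(- \frac{1}{2}\right) 16 = -8$)
$C{\left(m,313 \right)} - 73597 = -8 - 73597 = -73605$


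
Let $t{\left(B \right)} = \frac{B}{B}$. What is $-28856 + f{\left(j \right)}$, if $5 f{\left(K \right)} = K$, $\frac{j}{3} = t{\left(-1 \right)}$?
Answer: $- \frac{144277}{5} \approx -28855.0$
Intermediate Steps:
$t{\left(B \right)} = 1$
$j = 3$ ($j = 3 \cdot 1 = 3$)
$f{\left(K \right)} = \frac{K}{5}$
$-28856 + f{\left(j \right)} = -28856 + \frac{1}{5} \cdot 3 = -28856 + \frac{3}{5} = - \frac{144277}{5}$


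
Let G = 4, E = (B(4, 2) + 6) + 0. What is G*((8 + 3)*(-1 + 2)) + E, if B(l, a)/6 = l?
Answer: 74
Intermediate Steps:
B(l, a) = 6*l
E = 30 (E = (6*4 + 6) + 0 = (24 + 6) + 0 = 30 + 0 = 30)
G*((8 + 3)*(-1 + 2)) + E = 4*((8 + 3)*(-1 + 2)) + 30 = 4*(11*1) + 30 = 4*11 + 30 = 44 + 30 = 74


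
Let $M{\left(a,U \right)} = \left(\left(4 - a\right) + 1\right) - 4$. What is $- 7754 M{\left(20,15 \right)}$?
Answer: $147326$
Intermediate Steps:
$M{\left(a,U \right)} = 1 - a$ ($M{\left(a,U \right)} = \left(5 - a\right) - 4 = 1 - a$)
$- 7754 M{\left(20,15 \right)} = - 7754 \left(1 - 20\right) = \left(-7754\right) \left(-19\right) = 147326$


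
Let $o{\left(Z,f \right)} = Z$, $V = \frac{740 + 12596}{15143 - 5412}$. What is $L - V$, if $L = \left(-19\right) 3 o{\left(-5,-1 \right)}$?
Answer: $\frac{2759999}{9731} \approx 283.63$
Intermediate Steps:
$V = \frac{13336}{9731} \approx 1.3705$
$L = 285$ ($L = \left(-19\right) 3 \left(-5\right) = \left(-57\right) \left(-5\right) = 285$)
$L - V = 285 - \frac{13336}{9731} = \frac{2759999}{9731}$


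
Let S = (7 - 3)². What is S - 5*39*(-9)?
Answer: 1771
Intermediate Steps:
S = 16 (S = 4² = 16)
S - 5*39*(-9) = 16 - 5*39*(-9) = 16 - 195*(-9) = 16 + 1755 = 1771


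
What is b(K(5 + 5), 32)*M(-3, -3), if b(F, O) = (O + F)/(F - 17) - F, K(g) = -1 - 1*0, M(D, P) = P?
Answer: 13/6 ≈ 2.1667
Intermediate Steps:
K(g) = -1 (K(g) = -1 + 0 = -1)
b(F, O) = -F + (F + O)/(-17 + F) (b(F, O) = (F + O)/(-17 + F) - F = -F + (F + O)/(-17 + F))
b(K(5 + 5), 32)*M(-3, -3) = ((32 - 1*(-1)**2 + 18*(-1))/(-17 - 1))*(-3) = ((32 - 1*1 - 18)/(-18))*(-3) = -(32 - 1 - 18)/18*(-3) = -1/18*13*(-3) = -13/18*(-3) = 13/6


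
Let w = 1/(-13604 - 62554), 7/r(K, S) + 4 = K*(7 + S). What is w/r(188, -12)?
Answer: 472/266553 ≈ 0.0017708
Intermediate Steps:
r(K, S) = 7/(-4 + K*(7 + S))
w = -1/76158 (w = 1/(-76158) = -1/76158 ≈ -1.3131e-5)
w/r(188, -12) = -1/(76158*(7/(-4 + 7*188 + 188*(-12)))) = -1/(76158*(7/(-4 + 1316 - 2256))) = -1/(76158*(7/(-944))) = -1/(76158*(7*(-1/944))) = -1/(76158*(-7/944)) = -1/76158*(-944/7) = 472/266553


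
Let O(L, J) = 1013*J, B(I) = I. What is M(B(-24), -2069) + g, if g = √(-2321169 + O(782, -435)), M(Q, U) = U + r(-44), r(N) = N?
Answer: -2113 + 4*I*√172614 ≈ -2113.0 + 1661.9*I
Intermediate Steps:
M(Q, U) = -44 + U (M(Q, U) = U - 44 = -44 + U)
g = 4*I*√172614 (g = √(-2321169 + 1013*(-435)) = √(-2321169 - 440655) = √(-2761824) = 4*I*√172614 ≈ 1661.9*I)
M(B(-24), -2069) + g = (-44 - 2069) + 4*I*√172614 = -2113 + 4*I*√172614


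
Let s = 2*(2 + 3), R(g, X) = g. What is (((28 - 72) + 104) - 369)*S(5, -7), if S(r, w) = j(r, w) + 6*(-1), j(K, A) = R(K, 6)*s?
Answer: -13596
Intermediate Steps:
s = 10 (s = 2*5 = 10)
j(K, A) = 10*K (j(K, A) = K*10 = 10*K)
S(r, w) = -6 + 10*r (S(r, w) = 10*r + 6*(-1) = 10*r - 6 = -6 + 10*r)
(((28 - 72) + 104) - 369)*S(5, -7) = (((28 - 72) + 104) - 369)*(-6 + 10*5) = ((-44 + 104) - 369)*(-6 + 50) = (60 - 369)*44 = -309*44 = -13596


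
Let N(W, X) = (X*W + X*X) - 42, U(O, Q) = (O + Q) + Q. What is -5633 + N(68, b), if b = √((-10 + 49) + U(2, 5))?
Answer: -5624 + 68*√51 ≈ -5138.4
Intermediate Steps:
U(O, Q) = O + 2*Q
b = √51 (b = √((-10 + 49) + (2 + 2*5)) = √(39 + (2 + 10)) = √(39 + 12) = √51 ≈ 7.1414)
N(W, X) = -42 + X² + W*X (N(W, X) = (W*X + X²) - 42 = (X² + W*X) - 42 = -42 + X² + W*X)
-5633 + N(68, b) = -5633 + (-42 + (√51)² + 68*√51) = -5633 + (-42 + 51 + 68*√51) = -5633 + (9 + 68*√51) = -5624 + 68*√51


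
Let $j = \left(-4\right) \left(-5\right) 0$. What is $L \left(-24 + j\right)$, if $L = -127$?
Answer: $3048$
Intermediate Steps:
$j = 0$ ($j = 20 \cdot 0 = 0$)
$L \left(-24 + j\right) = - 127 \left(-24 + 0\right) = \left(-127\right) \left(-24\right) = 3048$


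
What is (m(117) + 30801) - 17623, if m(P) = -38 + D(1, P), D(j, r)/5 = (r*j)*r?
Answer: 81585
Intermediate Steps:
D(j, r) = 5*j*r**2 (D(j, r) = 5*((r*j)*r) = 5*((j*r)*r) = 5*(j*r**2) = 5*j*r**2)
m(P) = -38 + 5*P**2 (m(P) = -38 + 5*1*P**2 = -38 + 5*P**2)
(m(117) + 30801) - 17623 = ((-38 + 5*117**2) + 30801) - 17623 = ((-38 + 5*13689) + 30801) - 17623 = ((-38 + 68445) + 30801) - 17623 = (68407 + 30801) - 17623 = 99208 - 17623 = 81585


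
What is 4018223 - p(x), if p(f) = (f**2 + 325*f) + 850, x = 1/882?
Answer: 3125210587001/777924 ≈ 4.0174e+6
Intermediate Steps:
x = 1/882 ≈ 0.0011338
p(f) = 850 + f**2 + 325*f
4018223 - p(x) = 4018223 - (850 + (1/882)**2 + 325*(1/882)) = 4018223 - (850 + 1/777924 + 325/882) = 4018223 - 1*661522051/777924 = 4018223 - 661522051/777924 = 3125210587001/777924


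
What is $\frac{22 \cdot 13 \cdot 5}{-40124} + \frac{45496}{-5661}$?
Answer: $- \frac{916788367}{113570982} \approx -8.0724$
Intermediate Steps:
$\frac{22 \cdot 13 \cdot 5}{-40124} + \frac{45496}{-5661} = 286 \cdot 5 \left(- \frac{1}{40124}\right) + 45496 \left(- \frac{1}{5661}\right) = 1430 \left(- \frac{1}{40124}\right) - \frac{45496}{5661} = - \frac{715}{20062} - \frac{45496}{5661} = - \frac{916788367}{113570982}$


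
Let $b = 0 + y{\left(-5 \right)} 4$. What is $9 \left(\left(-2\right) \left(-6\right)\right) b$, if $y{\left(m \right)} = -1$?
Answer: $-432$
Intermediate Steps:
$b = -4$ ($b = 0 - 4 = -4$)
$9 \left(\left(-2\right) \left(-6\right)\right) b = 9 \left(\left(-2\right) \left(-6\right)\right) \left(-4\right) = 9 \cdot 12 \left(-4\right) = 108 \left(-4\right) = -432$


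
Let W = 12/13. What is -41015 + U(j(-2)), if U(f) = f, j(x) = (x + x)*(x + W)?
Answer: -533139/13 ≈ -41011.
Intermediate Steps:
W = 12/13 (W = 12*(1/13) = 12/13 ≈ 0.92308)
j(x) = 2*x*(12/13 + x) (j(x) = (x + x)*(x + 12/13) = (2*x)*(12/13 + x) = 2*x*(12/13 + x))
-41015 + U(j(-2)) = -41015 + (2/13)*(-2)*(12 + 13*(-2)) = -41015 + (2/13)*(-2)*(12 - 26) = -41015 + (2/13)*(-2)*(-14) = -41015 + 56/13 = -533139/13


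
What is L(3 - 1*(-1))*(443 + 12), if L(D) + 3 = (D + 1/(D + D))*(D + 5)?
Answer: 124215/8 ≈ 15527.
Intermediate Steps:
L(D) = -3 + (5 + D)*(D + 1/(2*D)) (L(D) = -3 + (D + 1/(D + D))*(D + 5) = -3 + (D + 1/(2*D))*(5 + D) = -3 + (5 + D)*(D + 1/(2*D)))
L(3 - 1*(-1))*(443 + 12) = (-5/2 + (3 - 1*(-1))² + 5*(3 - 1*(-1)) + 5/(2*(3 - 1*(-1))))*(443 + 12) = (-5/2 + (3 + 1)² + 5*(3 + 1) + 5/(2*(3 + 1)))*455 = (-5/2 + 4² + 5*4 + (5/2)/4)*455 = (-5/2 + 16 + 20 + (5/2)*(¼))*455 = (-5/2 + 16 + 20 + 5/8)*455 = (273/8)*455 = 124215/8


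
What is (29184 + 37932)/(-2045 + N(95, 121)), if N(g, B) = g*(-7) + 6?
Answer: -16779/676 ≈ -24.821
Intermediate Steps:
N(g, B) = 6 - 7*g (N(g, B) = -7*g + 6 = 6 - 7*g)
(29184 + 37932)/(-2045 + N(95, 121)) = (29184 + 37932)/(-2045 + (6 - 7*95)) = 67116/(-2045 + (6 - 665)) = 67116/(-2045 - 659) = 67116/(-2704) = 67116*(-1/2704) = -16779/676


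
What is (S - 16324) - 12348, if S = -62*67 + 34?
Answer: -32792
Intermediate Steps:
S = -4120 (S = -4154 + 34 = -4120)
(S - 16324) - 12348 = (-4120 - 16324) - 12348 = -20444 - 12348 = -32792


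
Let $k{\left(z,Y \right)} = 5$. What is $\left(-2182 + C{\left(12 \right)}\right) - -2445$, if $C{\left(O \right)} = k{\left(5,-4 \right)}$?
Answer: $268$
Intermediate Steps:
$C{\left(O \right)} = 5$
$\left(-2182 + C{\left(12 \right)}\right) - -2445 = \left(-2182 + 5\right) - -2445 = -2177 + 2445 = 268$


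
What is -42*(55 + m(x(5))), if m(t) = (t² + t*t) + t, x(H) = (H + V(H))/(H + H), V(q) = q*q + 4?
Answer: -85596/25 ≈ -3423.8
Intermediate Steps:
V(q) = 4 + q² (V(q) = q² + 4 = 4 + q²)
x(H) = (4 + H + H²)/(2*H) (x(H) = (H + (4 + H²))/(H + H) = (4 + H + H²)/((2*H)) = (4 + H + H²)*(1/(2*H)) = (4 + H + H²)/(2*H))
m(t) = t + 2*t² (m(t) = (t² + t²) + t = 2*t² + t = t + 2*t²)
-42*(55 + m(x(5))) = -42*(55 + ((½)*(4 + 5 + 5²)/5)*(1 + 2*((½)*(4 + 5 + 5²)/5))) = -42*(55 + ((½)*(⅕)*(4 + 5 + 25))*(1 + 2*((½)*(⅕)*(4 + 5 + 25)))) = -42*(55 + ((½)*(⅕)*34)*(1 + 2*((½)*(⅕)*34))) = -42*(55 + 17*(1 + 2*(17/5))/5) = -42*(55 + 17*(1 + 34/5)/5) = -42*(55 + (17/5)*(39/5)) = -42*(55 + 663/25) = -42*2038/25 = -85596/25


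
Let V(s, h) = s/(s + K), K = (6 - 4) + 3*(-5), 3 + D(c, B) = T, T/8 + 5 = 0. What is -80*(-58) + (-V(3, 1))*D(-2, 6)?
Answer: 46271/10 ≈ 4627.1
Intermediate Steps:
T = -40 (T = -40 + 8*0 = -40 + 0 = -40)
D(c, B) = -43 (D(c, B) = -3 - 40 = -43)
K = -13 (K = 2 - 15 = -13)
V(s, h) = s/(-13 + s) (V(s, h) = s/(s - 13) = s/(-13 + s))
-80*(-58) + (-V(3, 1))*D(-2, 6) = -80*(-58) - 3/(-13 + 3)*(-43) = 4640 - 3/(-10)*(-43) = 4640 - 3*(-1)/10*(-43) = 4640 - 1*(-3/10)*(-43) = 4640 + (3/10)*(-43) = 4640 - 129/10 = 46271/10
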